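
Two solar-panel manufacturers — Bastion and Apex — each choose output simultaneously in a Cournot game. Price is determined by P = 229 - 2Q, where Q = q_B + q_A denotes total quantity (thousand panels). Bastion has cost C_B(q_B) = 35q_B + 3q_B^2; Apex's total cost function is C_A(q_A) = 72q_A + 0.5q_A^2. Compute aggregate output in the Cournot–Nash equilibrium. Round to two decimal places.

Bastion's profit: π_B = (229 - 2Q)q_B - (35q_B + 3q_B²). Setting ∂π_B/∂q_B = 0: 194 - 10q_B - 2(q_A) = 0.
Apex's first-order condition: 157 - 5q_A - 2(q_B) = 0.
So q_B = (194 - 2q_A)/10 and q_A = (157 - 2q_B)/5.
Substituting one into the other gives q_B = 328/23 and q_A = 591/23.
Total output Q = 328/23 + 591/23 = 919/23.

39.96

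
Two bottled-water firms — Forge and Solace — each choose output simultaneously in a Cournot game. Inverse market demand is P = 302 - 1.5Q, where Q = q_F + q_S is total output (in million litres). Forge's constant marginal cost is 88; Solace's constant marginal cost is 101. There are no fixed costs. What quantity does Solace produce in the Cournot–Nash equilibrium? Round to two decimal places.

Forge's profit: π_F = (302 - 1.5Q)q_F - (88q_F). Setting ∂π_F/∂q_F = 0: 214 - 3q_F - (3/2)(q_S) = 0.
Solace's first-order condition: 201 - 3q_S - (3/2)(q_F) = 0.
So q_F = (214 - (3/2)q_S)/3 and q_S = (201 - (3/2)q_F)/3.
Substituting one into the other gives q_F = 454/9 and q_S = 376/9.

41.78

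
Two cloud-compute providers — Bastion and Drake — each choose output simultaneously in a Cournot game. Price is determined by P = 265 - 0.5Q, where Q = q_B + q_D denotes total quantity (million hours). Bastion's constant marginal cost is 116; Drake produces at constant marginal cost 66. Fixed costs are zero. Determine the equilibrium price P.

149

Bastion's profit: π_B = (265 - 0.5Q)q_B - (116q_B). Setting ∂π_B/∂q_B = 0: 149 - q_B - (1/2)(q_D) = 0.
Drake's first-order condition: 199 - q_D - (1/2)(q_B) = 0.
So q_B = (149 - (1/2)q_D) and q_D = (199 - (1/2)q_B).
Substituting one into the other gives q_B = 66 and q_D = 166.
Total output Q = 232, so price P = 265 - (1/2)·232 = 149.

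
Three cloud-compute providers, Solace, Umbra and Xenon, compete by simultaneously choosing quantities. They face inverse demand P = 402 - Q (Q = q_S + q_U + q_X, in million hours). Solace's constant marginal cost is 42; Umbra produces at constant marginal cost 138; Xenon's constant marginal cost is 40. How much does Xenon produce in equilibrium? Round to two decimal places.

Solace's profit: π_S = (402 - Q)q_S - (42q_S). Setting ∂π_S/∂q_S = 0: 360 - 2q_S - (q_U + q_X) = 0.
Umbra's first-order condition: 264 - 2q_U - (q_S + q_X) = 0.
Xenon's profit: π_X = (402 - Q)q_X - (40q_X). Setting ∂π_X/∂q_X = 0: 362 - 2q_X - (q_S + q_U) = 0.
Summing all 3 equations gives 986 − 4Q = 0, hence Q = 493/2.
Back-substituting: q_S = (360 − 493/2) = 227/2, q_U = (264 − 493/2) = 35/2, q_X = (362 − 493/2) = 231/2.

115.50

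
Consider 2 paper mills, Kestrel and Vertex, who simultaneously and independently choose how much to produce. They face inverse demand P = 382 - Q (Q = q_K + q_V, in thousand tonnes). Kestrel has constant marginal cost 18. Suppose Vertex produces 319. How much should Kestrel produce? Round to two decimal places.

22.50

With the rival's output fixed at 319, Kestrel's profit is π_K = (382 - 319 - q_K)q_K - (18q_K) = (63 - q_K)q_K - (18q_K).
∂π_K/∂q_K = 45 - 2q_K = 0, so q_K = 45/2.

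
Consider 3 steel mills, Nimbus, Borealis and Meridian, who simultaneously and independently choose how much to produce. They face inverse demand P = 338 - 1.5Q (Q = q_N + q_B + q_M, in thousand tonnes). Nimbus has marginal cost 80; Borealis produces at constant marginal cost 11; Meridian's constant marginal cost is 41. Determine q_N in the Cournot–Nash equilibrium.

Nimbus's profit: π_N = (338 - 1.5Q)q_N - (80q_N). Setting ∂π_N/∂q_N = 0: 258 - 3q_N - (3/2)(q_B + q_M) = 0.
Borealis's first-order condition: 327 - 3q_B - (3/2)(q_N + q_M) = 0.
Meridian's first-order condition: 297 - 3q_M - (3/2)(q_N + q_B) = 0.
Adding the 3 conditions: 882 − 3Q − 3Q = 0, i.e. Q = 147.
Back-substituting: q_N = (258 − 441/2)/(3/2) = 25, q_B = (327 − 441/2)/(3/2) = 71, q_M = (297 − 441/2)/(3/2) = 51.

25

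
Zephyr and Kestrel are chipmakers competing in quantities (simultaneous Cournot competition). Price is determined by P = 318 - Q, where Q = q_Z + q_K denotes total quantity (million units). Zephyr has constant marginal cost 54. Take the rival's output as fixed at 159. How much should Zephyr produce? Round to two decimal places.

52.50

With the rival's output fixed at 159, Zephyr's profit is π_Z = (318 - 159 - q_Z)q_Z - (54q_Z) = (159 - q_Z)q_Z - (54q_Z).
∂π_Z/∂q_Z = 105 - 2q_Z = 0, so q_Z = 105/2.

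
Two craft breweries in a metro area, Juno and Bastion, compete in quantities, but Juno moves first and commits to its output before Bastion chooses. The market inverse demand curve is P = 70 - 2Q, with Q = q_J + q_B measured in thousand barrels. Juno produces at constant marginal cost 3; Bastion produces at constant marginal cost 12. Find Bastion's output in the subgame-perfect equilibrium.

5

The follower Bastion best-responds to any q_J: π_B = (70 - 2Q)q_B - 12q_B.
Setting the follower's marginal profit to zero, 58 - 2q_J - 4q_B = 0, i.e. q_B = (58 - 2q_J)/4.
Juno substitutes q_B(q_J) into its own profit: π_J = q_J(70 - 2q_J - (58 - 2q_J)/2) - 3q_J = (41 - q_J)q_J - 3q_J.
The leader's first-order condition 38 - 2q_J = 0 yields q_J = 19.
Then q_B = (58 - 2·19)/4 = 5.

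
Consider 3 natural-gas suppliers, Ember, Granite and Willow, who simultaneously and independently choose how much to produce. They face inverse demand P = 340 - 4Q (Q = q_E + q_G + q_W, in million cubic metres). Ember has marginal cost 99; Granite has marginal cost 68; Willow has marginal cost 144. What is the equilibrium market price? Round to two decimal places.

Ember's profit: π_E = (340 - 4Q)q_E - (99q_E). Setting ∂π_E/∂q_E = 0: 241 - 8q_E - 4(q_G + q_W) = 0.
Granite's first-order condition: 272 - 8q_G - 4(q_E + q_W) = 0.
Willow's profit: π_W = (340 - 4Q)q_W - (144q_W). Setting ∂π_W/∂q_W = 0: 196 - 8q_W - 4(q_E + q_G) = 0.
Summing all 3 equations gives 709 − 16Q = 0, hence Q = 709/16.
Back-substituting: q_E = (241 − 709/4)/4 = 255/16, q_G = (272 − 709/4)/4 = 379/16, q_W = (196 − 709/4)/4 = 75/16.
Total output Q = 709/16, so price P = 340 - 4·(709/16) = 651/4.

162.75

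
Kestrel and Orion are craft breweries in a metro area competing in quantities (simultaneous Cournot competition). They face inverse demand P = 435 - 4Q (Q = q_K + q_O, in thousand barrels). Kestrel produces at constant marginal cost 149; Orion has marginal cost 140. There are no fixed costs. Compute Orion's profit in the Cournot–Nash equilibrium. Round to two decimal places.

2567.11

Kestrel's profit: π_K = (435 - 4Q)q_K - (149q_K). Setting ∂π_K/∂q_K = 0: 286 - 8q_K - 4(q_O) = 0.
Orion's profit: π_O = (435 - 4Q)q_O - (140q_O). Setting ∂π_O/∂q_O = 0: 295 - 8q_O - 4(q_K) = 0.
Best responses: q_K = (286 - 4q_O)/8, q_O = (295 - 4q_K)/8.
Solving the pair: q_K = 277/12, q_O = 76/3.
Price P = 435 - 4·(581/12) = 724/3.
Orion's profit: (724/3 - 140)·(76/3) = 2567.1111.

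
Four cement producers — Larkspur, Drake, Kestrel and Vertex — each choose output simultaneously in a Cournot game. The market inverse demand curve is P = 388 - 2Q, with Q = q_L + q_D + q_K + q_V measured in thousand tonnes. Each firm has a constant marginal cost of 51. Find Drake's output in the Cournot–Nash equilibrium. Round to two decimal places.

Each firm earns π_i = (388 - 2Q)q_i - 51q_i.
Setting ∂π_i/∂q_i = 0 with rivals' quantities fixed: 337 - 4q_i - 2·Σ_{j≠i} q_j = 0.
With identical firms every q_j equals q_i, so Σ_{j≠i} q_j = 3q_i and 337 = 10q_i, giving q_i = 337/10.

33.70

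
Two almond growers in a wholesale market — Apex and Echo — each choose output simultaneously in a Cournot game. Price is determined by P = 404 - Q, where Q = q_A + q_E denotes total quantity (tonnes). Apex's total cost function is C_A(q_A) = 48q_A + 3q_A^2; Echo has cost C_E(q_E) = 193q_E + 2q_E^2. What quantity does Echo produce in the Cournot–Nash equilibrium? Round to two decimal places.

Apex's profit: π_A = (404 - Q)q_A - (48q_A + 3q_A²). Setting ∂π_A/∂q_A = 0: 356 - 8q_A - (q_E) = 0.
Echo's first-order condition: 211 - 6q_E - (q_A) = 0.
So q_A = (356 - q_E)/8 and q_E = (211 - q_A)/6.
Substituting one into the other gives q_A = 1925/47 and q_E = 1332/47.

28.34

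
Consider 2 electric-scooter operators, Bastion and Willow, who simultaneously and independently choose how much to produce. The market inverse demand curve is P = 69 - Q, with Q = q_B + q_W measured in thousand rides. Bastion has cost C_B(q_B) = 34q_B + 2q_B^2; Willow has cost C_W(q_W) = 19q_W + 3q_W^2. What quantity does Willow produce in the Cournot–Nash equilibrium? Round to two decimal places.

Bastion's profit: π_B = (69 - Q)q_B - (34q_B + 2q_B²). Setting ∂π_B/∂q_B = 0: 35 - 6q_B - (q_W) = 0.
Willow's first-order condition: 50 - 8q_W - (q_B) = 0.
Best responses: q_B = (35 - q_W)/6, q_W = (50 - q_B)/8.
Substituting one into the other gives q_B = 230/47 and q_W = 265/47.

5.64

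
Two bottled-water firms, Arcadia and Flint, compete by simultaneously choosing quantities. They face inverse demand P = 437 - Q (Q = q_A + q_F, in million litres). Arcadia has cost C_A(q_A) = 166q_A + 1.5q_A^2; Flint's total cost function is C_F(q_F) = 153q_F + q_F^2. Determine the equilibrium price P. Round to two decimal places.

Arcadia's profit: π_A = (437 - Q)q_A - (166q_A + (3/2)q_A²). Setting ∂π_A/∂q_A = 0: 271 - 5q_A - (q_F) = 0.
Flint's first-order condition: 284 - 4q_F - (q_A) = 0.
Rearranging gives the reaction functions q_A = (271 - q_F)/5 and q_F = (284 - q_A)/4.
Substituting one into the other gives q_A = 800/19 and q_F = 1149/19.
Total output Q = 1949/19, so price P = 437 - 1949/19 = 334.4211.

334.42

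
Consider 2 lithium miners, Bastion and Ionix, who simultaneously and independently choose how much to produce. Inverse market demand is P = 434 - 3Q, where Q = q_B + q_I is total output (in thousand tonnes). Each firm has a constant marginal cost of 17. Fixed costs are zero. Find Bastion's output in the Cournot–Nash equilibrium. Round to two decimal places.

46.33

Each firm earns π_i = (434 - 3Q)q_i - 17q_i.
Setting ∂π_i/∂q_i = 0 with rivals' quantities fixed: 417 - 6q_i - 3q_j = 0.
By symmetry each firm produces the same amount; substituting q_j = q_i yields q_i = 417/9 = 139/3.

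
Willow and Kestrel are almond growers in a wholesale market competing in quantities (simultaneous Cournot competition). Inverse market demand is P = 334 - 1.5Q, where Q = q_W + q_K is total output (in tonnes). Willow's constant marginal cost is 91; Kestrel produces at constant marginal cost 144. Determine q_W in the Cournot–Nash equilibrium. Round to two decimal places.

65.78

Willow's profit: π_W = (334 - 1.5Q)q_W - (91q_W). Setting ∂π_W/∂q_W = 0: 243 - 3q_W - (3/2)(q_K) = 0.
Kestrel's first-order condition: 190 - 3q_K - (3/2)(q_W) = 0.
Best responses: q_W = (243 - (3/2)q_K)/3, q_K = (190 - (3/2)q_W)/3.
Solving the pair: q_W = 592/9, q_K = 274/9.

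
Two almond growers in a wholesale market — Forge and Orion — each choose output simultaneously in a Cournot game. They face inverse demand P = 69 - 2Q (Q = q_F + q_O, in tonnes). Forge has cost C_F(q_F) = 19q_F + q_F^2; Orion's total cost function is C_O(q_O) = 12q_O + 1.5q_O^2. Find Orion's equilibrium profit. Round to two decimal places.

Forge's profit: π_F = (69 - 2Q)q_F - (19q_F + q_F²). Setting ∂π_F/∂q_F = 0: 50 - 6q_F - 2(q_O) = 0.
Orion's first-order condition: 57 - 7q_O - 2(q_F) = 0.
Rearranging gives the reaction functions q_F = (50 - 2q_O)/6 and q_O = (57 - 2q_F)/7.
Solving the pair: q_F = 118/19, q_O = 121/19.
Price P = 69 - 2·(239/19) = 833/19.
Orion's profit: (833/19)·(121/19) - 12·(121/19) - (3/2)(121/19)² = 141.9488.

141.95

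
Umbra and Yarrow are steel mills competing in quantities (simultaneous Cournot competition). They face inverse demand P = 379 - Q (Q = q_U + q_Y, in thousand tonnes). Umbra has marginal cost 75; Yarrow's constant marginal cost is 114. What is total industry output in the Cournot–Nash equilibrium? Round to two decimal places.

Umbra's profit: π_U = (379 - Q)q_U - (75q_U). Setting ∂π_U/∂q_U = 0: 304 - 2q_U - (q_Y) = 0.
Yarrow's first-order condition: 265 - 2q_Y - (q_U) = 0.
Rearranging gives the reaction functions q_U = (304 - q_Y)/2 and q_Y = (265 - q_U)/2.
Substituting one into the other gives q_U = 343/3 and q_Y = 226/3.
Total output Q = 343/3 + 226/3 = 569/3.

189.67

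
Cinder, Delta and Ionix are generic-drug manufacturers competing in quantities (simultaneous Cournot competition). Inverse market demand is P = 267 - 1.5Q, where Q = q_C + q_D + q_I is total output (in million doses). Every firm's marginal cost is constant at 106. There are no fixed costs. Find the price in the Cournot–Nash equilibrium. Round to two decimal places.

A representative firm's profit is π_i = q_i(267 - 1.5Q) - 106q_i.
First-order condition (treating rivals' output as given): 161 - 3q_i - (3/2)·Σ_{j≠i} q_j = 0.
With identical firms every q_j equals q_i, so Σ_{j≠i} q_j = 2q_i and 161 = 6q_i, giving q_i = 161/6.
Total output Q = 161/2, so price P = 267 - (3/2)·(161/2) = 585/4.

146.25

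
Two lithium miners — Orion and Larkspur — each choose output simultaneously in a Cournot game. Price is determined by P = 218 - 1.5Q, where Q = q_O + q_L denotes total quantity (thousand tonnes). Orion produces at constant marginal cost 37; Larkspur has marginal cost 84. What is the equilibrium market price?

113

Orion's profit: π_O = (218 - 1.5Q)q_O - (37q_O). Setting ∂π_O/∂q_O = 0: 181 - 3q_O - (3/2)(q_L) = 0.
Larkspur's first-order condition: 134 - 3q_L - (3/2)(q_O) = 0.
Rearranging gives the reaction functions q_O = (181 - (3/2)q_L)/3 and q_L = (134 - (3/2)q_O)/3.
Substituting one into the other gives q_O = 152/3 and q_L = 58/3.
Total output Q = 70, so price P = 218 - (3/2)·70 = 113.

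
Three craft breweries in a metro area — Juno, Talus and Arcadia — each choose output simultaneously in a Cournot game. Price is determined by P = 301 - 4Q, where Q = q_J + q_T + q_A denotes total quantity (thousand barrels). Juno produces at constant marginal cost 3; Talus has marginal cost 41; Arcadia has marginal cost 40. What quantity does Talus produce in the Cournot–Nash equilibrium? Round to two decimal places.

13.81

Juno's profit: π_J = (301 - 4Q)q_J - (3q_J). Setting ∂π_J/∂q_J = 0: 298 - 8q_J - 4(q_T + q_A) = 0.
Talus's first-order condition: 260 - 8q_T - 4(q_J + q_A) = 0.
Arcadia's profit: π_A = (301 - 4Q)q_A - (40q_A). Setting ∂π_A/∂q_A = 0: 261 - 8q_A - 4(q_J + q_T) = 0.
Summing all 3 equations gives 819 − 16Q = 0, hence Q = 819/16.
Back-substituting: q_J = (298 − 819/4)/4 = 373/16, q_T = (260 − 819/4)/4 = 221/16, q_A = (261 − 819/4)/4 = 225/16.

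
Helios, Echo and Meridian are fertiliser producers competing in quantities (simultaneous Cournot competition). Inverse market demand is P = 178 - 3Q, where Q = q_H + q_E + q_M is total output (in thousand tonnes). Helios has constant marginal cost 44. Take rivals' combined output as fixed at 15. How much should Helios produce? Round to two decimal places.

With rivals' combined output fixed at 15, Helios's profit is π_H = (178 - 3·15 - 3q_H)q_H - (44q_H) = (133 - 3q_H)q_H - (44q_H).
∂π_H/∂q_H = 89 - 6q_H = 0, so q_H = 89/6.

14.83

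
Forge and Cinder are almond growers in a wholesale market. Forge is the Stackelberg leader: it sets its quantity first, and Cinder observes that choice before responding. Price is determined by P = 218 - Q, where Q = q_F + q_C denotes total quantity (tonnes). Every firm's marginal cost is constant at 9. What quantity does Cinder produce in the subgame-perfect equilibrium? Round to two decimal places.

52.25

The follower Cinder best-responds to any q_F: π_C = (218 - Q)q_C - 9q_C.
Follower FOC: 209 - q_F - 2q_C = 0, so q_C(q_F) = (209 - q_F)/2.
Forge substitutes q_C(q_F) into its own profit: π_F = q_F(218 - q_F - (209 - q_F)/2) - 9q_F = (227/2 - (1/2)q_F)q_F - 9q_F.
Maximising: ∂π_F/∂q_F = 209/2 - q_F = 0, giving q_F = 209/2.
Then q_C = (209 - 209/2)/2 = 209/4.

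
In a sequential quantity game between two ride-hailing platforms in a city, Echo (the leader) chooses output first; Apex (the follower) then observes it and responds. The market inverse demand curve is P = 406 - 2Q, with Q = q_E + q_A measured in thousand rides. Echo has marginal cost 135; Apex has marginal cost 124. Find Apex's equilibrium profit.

2888

The follower Apex best-responds to any q_E: π_A = (406 - 2Q)q_A - 124q_A.
Setting the follower's marginal profit to zero, 282 - 2q_E - 4q_A = 0, i.e. q_A = (282 - 2q_E)/4.
The leader anticipates this reaction. Substituting into P = 406 - 2Q gives P = 265 - q_E, so π_E = (265 - q_E)q_E - 135q_E.
The leader's first-order condition 130 - 2q_E = 0 yields q_E = 65.
Then q_A = (282 - 2·65)/4 = 38.
Price P = 406 - 2·103 = 200.
Apex's profit: (200 - 124)·38 = 2888.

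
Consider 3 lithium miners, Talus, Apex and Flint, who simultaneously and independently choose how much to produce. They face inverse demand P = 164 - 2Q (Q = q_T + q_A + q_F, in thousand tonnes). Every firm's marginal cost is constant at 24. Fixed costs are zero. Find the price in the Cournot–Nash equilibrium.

A representative firm's profit is π_i = q_i(164 - 2Q) - 24q_i.
Setting ∂π_i/∂q_i = 0 with rivals' quantities fixed: 140 - 4q_i - 2·Σ_{j≠i} q_j = 0.
With identical firms every q_j equals q_i, so Σ_{j≠i} q_j = 2q_i and 140 = 8q_i, giving q_i = 35/2.
Total output Q = 105/2, so price P = 164 - 2·(105/2) = 59.

59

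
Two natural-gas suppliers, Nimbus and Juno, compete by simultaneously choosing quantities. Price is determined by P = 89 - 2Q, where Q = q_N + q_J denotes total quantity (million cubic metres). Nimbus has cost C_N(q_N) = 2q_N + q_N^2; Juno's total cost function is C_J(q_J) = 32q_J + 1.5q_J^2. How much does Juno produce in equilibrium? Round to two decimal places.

4.42

Nimbus's profit: π_N = (89 - 2Q)q_N - (2q_N + q_N²). Setting ∂π_N/∂q_N = 0: 87 - 6q_N - 2(q_J) = 0.
Juno's first-order condition: 57 - 7q_J - 2(q_N) = 0.
Rearranging gives the reaction functions q_N = (87 - 2q_J)/6 and q_J = (57 - 2q_N)/7.
Substituting one into the other gives q_N = 495/38 and q_J = 84/19.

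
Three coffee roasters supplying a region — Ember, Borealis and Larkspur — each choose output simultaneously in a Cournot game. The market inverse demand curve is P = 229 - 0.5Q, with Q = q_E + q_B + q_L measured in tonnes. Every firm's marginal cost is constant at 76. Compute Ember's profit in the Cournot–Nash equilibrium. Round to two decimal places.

2926.13

Each firm earns π_i = (229 - 0.5Q)q_i - 76q_i.
First-order condition (treating rivals' output as given): 153 - q_i - (1/2)·Σ_{j≠i} q_j = 0.
By symmetry each firm produces the same amount; substituting Σ_{j≠i} q_j = 2q_i yields q_i = 153/2.
Price P = 229 - (1/2)·(459/2) = 457/4.
Ember's profit: (457/4 - 76)·(153/2) = 2926.1250.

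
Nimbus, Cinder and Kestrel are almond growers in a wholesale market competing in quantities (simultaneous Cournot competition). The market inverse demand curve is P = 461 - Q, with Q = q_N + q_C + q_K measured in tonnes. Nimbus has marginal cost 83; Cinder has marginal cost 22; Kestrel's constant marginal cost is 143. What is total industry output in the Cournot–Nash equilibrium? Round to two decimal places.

283.75

Nimbus's profit: π_N = (461 - Q)q_N - (83q_N). Setting ∂π_N/∂q_N = 0: 378 - 2q_N - (q_C + q_K) = 0.
Cinder's profit: π_C = (461 - Q)q_C - (22q_C). Setting ∂π_C/∂q_C = 0: 439 - 2q_C - (q_N + q_K) = 0.
Kestrel's first-order condition: 318 - 2q_K - (q_N + q_C) = 0.
Adding the 3 first-order conditions: 1135 − 4Q = 0, so Q = 1135/4.
Back-substituting: q_N = (378 − 1135/4) = 377/4, q_C = (439 − 1135/4) = 621/4, q_K = (318 − 1135/4) = 137/4.
Total output Q = 377/4 + 621/4 + 137/4 = 1135/4.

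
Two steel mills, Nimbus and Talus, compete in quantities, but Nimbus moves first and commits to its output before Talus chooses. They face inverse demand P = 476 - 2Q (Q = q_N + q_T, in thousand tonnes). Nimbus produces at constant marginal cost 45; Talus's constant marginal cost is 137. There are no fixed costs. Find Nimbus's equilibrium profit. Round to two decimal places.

17095.56

The follower Talus best-responds to any q_N: π_T = (476 - 2Q)q_T - 137q_T.
Follower FOC: 339 - 2q_N - 4q_T = 0, so q_T(q_N) = (339 - 2q_N)/4.
Nimbus substitutes q_T(q_N) into its own profit: π_N = q_N(476 - 2q_N - (339 - 2q_N)/2) - 45q_N = (613/2 - q_N)q_N - 45q_N.
The leader's first-order condition 523/2 - 2q_N = 0 yields q_N = 523/4.
Then q_T = (339 - 2·(523/4))/4 = 155/8.
Price P = 476 - 2·(1201/8) = 703/4.
Nimbus's profit: (703/4 - 45)·(523/4) = 17095.5625.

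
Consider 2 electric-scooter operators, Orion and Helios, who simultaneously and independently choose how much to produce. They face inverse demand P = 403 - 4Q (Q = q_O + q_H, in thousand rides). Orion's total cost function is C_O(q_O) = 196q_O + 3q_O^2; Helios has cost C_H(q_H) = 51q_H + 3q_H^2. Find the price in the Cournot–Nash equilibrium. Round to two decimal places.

278.78

Orion's profit: π_O = (403 - 4Q)q_O - (196q_O + 3q_O²). Setting ∂π_O/∂q_O = 0: 207 - 14q_O - 4(q_H) = 0.
Helios's profit: π_H = (403 - 4Q)q_H - (51q_H + 3q_H²). Setting ∂π_H/∂q_H = 0: 352 - 14q_H - 4(q_O) = 0.
Best responses: q_O = (207 - 4q_H)/14, q_H = (352 - 4q_O)/14.
Solving the pair: q_O = 149/18, q_H = 205/9.
Total output Q = 559/18, so price P = 403 - 4·(559/18) = 278.7778.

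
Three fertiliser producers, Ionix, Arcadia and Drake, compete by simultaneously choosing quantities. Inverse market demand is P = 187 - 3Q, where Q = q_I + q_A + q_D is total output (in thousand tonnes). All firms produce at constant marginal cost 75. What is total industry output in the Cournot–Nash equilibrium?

A representative firm's profit is π_i = q_i(187 - 3Q) - 75q_i.
First-order condition (treating rivals' output as given): 112 - 6q_i - 3·Σ_{j≠i} q_j = 0.
With identical firms every q_j equals q_i, so Σ_{j≠i} q_j = 2q_i and 112 = 12q_i, giving q_i = 28/3.
Total output Q = 28/3 + 28/3 + 28/3 = 28.

28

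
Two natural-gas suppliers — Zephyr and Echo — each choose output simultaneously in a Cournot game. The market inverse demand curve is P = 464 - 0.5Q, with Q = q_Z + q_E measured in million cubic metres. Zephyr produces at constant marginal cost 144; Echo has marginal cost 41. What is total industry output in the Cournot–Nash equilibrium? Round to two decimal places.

495.33

Zephyr's profit: π_Z = (464 - 0.5Q)q_Z - (144q_Z). Setting ∂π_Z/∂q_Z = 0: 320 - q_Z - (1/2)(q_E) = 0.
Echo's profit: π_E = (464 - 0.5Q)q_E - (41q_E). Setting ∂π_E/∂q_E = 0: 423 - q_E - (1/2)(q_Z) = 0.
Best responses: q_Z = (320 - (1/2)q_E), q_E = (423 - (1/2)q_Z).
Substituting one into the other gives q_Z = 434/3 and q_E = 1052/3.
Total output Q = 434/3 + 1052/3 = 1486/3.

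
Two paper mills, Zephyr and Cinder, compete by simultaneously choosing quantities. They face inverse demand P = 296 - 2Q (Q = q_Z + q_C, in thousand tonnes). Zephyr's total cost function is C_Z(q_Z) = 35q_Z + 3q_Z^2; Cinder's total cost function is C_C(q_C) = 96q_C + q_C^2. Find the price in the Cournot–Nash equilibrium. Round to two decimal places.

Zephyr's profit: π_Z = (296 - 2Q)q_Z - (35q_Z + 3q_Z²). Setting ∂π_Z/∂q_Z = 0: 261 - 10q_Z - 2(q_C) = 0.
Cinder's first-order condition: 200 - 6q_C - 2(q_Z) = 0.
Best responses: q_Z = (261 - 2q_C)/10, q_C = (200 - 2q_Z)/6.
Solving the pair: q_Z = 583/28, q_C = 739/28.
Total output Q = 661/14, so price P = 296 - 2·(661/14) = 1411/7.

201.57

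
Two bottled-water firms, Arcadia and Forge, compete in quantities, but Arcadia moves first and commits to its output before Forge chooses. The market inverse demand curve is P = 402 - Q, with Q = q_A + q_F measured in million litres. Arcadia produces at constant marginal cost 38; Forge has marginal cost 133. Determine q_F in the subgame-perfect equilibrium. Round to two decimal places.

The follower Forge best-responds to any q_A: π_F = (402 - Q)q_F - 133q_F.
∂π_F/∂q_F = 269 - q_A - 2q_F = 0 gives the reaction function q_F = (269 - q_A)/2.
Arcadia substitutes q_F(q_A) into its own profit: π_A = q_A(402 - q_A - (269 - q_A)/2) - 38q_A = (535/2 - (1/2)q_A)q_A - 38q_A.
The leader's first-order condition 459/2 - q_A = 0 yields q_A = 459/2.
Then q_F = (269 - 459/2)/2 = 79/4.

19.75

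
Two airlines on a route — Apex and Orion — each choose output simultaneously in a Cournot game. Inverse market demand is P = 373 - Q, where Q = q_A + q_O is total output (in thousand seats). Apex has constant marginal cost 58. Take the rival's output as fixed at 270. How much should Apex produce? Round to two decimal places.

With the rival's output fixed at 270, Apex's profit is π_A = (373 - 270 - q_A)q_A - (58q_A) = (103 - q_A)q_A - (58q_A).
∂π_A/∂q_A = 45 - 2q_A = 0, so q_A = 45/2.

22.50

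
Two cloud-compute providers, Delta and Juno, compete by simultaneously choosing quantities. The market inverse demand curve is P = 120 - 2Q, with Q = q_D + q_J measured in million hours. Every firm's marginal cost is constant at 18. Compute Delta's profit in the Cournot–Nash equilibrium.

Each firm earns π_i = (120 - 2Q)q_i - 18q_i.
First-order condition (treating rivals' output as given): 102 - 4q_i - 2q_j = 0.
By symmetry each firm produces the same amount; substituting q_j = q_i yields q_i = 102/6 = 17.
Price P = 120 - 2·34 = 52.
Delta's profit: (52 - 18)·17 = 578.

578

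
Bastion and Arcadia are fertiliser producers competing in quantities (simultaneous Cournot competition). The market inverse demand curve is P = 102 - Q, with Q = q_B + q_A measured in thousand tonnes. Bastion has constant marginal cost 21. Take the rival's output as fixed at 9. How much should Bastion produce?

36

With the rival's output fixed at 9, Bastion's profit is π_B = (102 - 9 - q_B)q_B - (21q_B) = (93 - q_B)q_B - (21q_B).
∂π_B/∂q_B = 72 - 2q_B = 0, so q_B = 36.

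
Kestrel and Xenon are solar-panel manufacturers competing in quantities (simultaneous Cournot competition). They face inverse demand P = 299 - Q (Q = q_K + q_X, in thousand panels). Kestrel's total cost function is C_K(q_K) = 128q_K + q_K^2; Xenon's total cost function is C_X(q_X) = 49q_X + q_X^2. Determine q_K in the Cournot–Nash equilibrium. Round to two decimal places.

Kestrel's profit: π_K = (299 - Q)q_K - (128q_K + q_K²). Setting ∂π_K/∂q_K = 0: 171 - 4q_K - (q_X) = 0.
Xenon's profit: π_X = (299 - Q)q_X - (49q_X + q_X²). Setting ∂π_X/∂q_X = 0: 250 - 4q_X - (q_K) = 0.
Rearranging gives the reaction functions q_K = (171 - q_X)/4 and q_X = (250 - q_K)/4.
Solving the pair: q_K = 434/15, q_X = 829/15.

28.93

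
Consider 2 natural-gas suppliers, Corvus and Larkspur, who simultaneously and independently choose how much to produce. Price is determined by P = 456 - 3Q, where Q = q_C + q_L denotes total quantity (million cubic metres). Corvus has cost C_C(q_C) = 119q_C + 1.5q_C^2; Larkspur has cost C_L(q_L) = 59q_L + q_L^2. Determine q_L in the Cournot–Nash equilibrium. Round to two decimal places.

Corvus's profit: π_C = (456 - 3Q)q_C - (119q_C + (3/2)q_C²). Setting ∂π_C/∂q_C = 0: 337 - 9q_C - 3(q_L) = 0.
Larkspur's first-order condition: 397 - 8q_L - 3(q_C) = 0.
So q_C = (337 - 3q_L)/9 and q_L = (397 - 3q_C)/8.
Solving the pair: q_C = 215/9, q_L = 122/3.

40.67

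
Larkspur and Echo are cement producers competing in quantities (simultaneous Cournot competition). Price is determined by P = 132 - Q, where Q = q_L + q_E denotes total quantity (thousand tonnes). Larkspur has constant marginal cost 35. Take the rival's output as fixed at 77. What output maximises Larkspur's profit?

With the rival's output fixed at 77, Larkspur's profit is π_L = (132 - 77 - q_L)q_L - (35q_L) = (55 - q_L)q_L - (35q_L).
∂π_L/∂q_L = 20 - 2q_L = 0, so q_L = 10.

10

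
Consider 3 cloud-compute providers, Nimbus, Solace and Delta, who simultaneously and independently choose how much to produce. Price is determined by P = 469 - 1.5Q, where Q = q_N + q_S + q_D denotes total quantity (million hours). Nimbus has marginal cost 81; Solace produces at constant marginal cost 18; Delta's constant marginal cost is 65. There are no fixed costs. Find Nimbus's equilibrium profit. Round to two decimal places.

Nimbus's profit: π_N = (469 - 1.5Q)q_N - (81q_N). Setting ∂π_N/∂q_N = 0: 388 - 3q_N - (3/2)(q_S + q_D) = 0.
Solace's first-order condition: 451 - 3q_S - (3/2)(q_N + q_D) = 0.
Delta's first-order condition: 404 - 3q_D - (3/2)(q_N + q_S) = 0.
Summing all 3 equations gives 1243 − 6Q = 0, hence Q = 1243/6.
Back-substituting: q_N = (388 − 1243/4)/(3/2) = 103/2, q_S = (451 − 1243/4)/(3/2) = 187/2, q_D = (404 − 1243/4)/(3/2) = 373/6.
Price P = 469 - (3/2)·(1243/6) = 633/4.
Nimbus's profit: (633/4 - 81)·(103/2) = 3978.3750.

3978.38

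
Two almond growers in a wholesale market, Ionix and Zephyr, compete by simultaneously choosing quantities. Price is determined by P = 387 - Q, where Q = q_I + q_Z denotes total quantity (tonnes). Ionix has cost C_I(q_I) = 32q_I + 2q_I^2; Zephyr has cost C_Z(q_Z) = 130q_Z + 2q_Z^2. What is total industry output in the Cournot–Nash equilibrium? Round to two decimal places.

Ionix's profit: π_I = (387 - Q)q_I - (32q_I + 2q_I²). Setting ∂π_I/∂q_I = 0: 355 - 6q_I - (q_Z) = 0.
Zephyr's first-order condition: 257 - 6q_Z - (q_I) = 0.
Best responses: q_I = (355 - q_Z)/6, q_Z = (257 - q_I)/6.
Solving the pair: q_I = 1873/35, q_Z = 1187/35.
Total output Q = 1873/35 + 1187/35 = 612/7.

87.43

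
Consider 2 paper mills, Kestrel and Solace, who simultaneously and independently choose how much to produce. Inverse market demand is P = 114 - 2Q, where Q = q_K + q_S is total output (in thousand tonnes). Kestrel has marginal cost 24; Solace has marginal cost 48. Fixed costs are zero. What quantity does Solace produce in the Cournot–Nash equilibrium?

Kestrel's profit: π_K = (114 - 2Q)q_K - (24q_K). Setting ∂π_K/∂q_K = 0: 90 - 4q_K - 2(q_S) = 0.
Solace's first-order condition: 66 - 4q_S - 2(q_K) = 0.
Best responses: q_K = (90 - 2q_S)/4, q_S = (66 - 2q_K)/4.
Substituting one into the other gives q_K = 19 and q_S = 7.

7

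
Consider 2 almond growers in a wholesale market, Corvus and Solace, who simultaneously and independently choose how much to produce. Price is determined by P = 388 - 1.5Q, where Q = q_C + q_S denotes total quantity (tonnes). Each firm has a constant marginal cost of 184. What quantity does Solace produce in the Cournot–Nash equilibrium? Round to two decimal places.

A representative firm's profit is π_i = q_i(388 - 1.5Q) - 184q_i.
Setting ∂π_i/∂q_i = 0 with rivals' quantities fixed: 204 - 3q_i - (3/2)q_j = 0.
With identical firms every q_j equals q_i, so q_j = q_i and 204 = (9/2)q_i, giving q_i = 136/3.

45.33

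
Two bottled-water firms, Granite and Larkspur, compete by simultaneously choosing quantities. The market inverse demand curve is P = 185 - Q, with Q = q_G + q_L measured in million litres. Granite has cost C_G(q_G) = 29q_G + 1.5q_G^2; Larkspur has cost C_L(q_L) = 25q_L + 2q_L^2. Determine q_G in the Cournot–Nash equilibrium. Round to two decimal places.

Granite's profit: π_G = (185 - Q)q_G - (29q_G + (3/2)q_G²). Setting ∂π_G/∂q_G = 0: 156 - 5q_G - (q_L) = 0.
Larkspur's first-order condition: 160 - 6q_L - (q_G) = 0.
So q_G = (156 - q_L)/5 and q_L = (160 - q_G)/6.
Substituting one into the other gives q_G = 776/29 and q_L = 644/29.

26.76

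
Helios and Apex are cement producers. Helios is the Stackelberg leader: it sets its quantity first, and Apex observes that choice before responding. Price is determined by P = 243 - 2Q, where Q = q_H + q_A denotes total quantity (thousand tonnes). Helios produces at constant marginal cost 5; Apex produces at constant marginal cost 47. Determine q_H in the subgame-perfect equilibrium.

70

Solve by backward induction. Given q_H, the follower Apex maximises π_A = (243 - 2q_H - 2q_A)q_A - 47q_A.
Follower FOC: 196 - 2q_H - 4q_A = 0, so q_A(q_H) = (196 - 2q_H)/4.
The leader anticipates this reaction. Substituting into P = 243 - 2Q gives P = 145 - q_H, so π_H = (145 - q_H)q_H - 5q_H.
Leader FOC: 140 - 2q_H = 0, so q_H = 70.
Then q_A = (196 - 2·70)/4 = 14.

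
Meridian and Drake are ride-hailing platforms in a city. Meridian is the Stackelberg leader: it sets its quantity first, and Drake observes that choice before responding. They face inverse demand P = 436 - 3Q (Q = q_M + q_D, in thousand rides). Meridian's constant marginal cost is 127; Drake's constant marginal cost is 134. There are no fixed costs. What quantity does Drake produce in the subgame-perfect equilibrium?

24

The follower Drake best-responds to any q_M: π_D = (436 - 3Q)q_D - 134q_D.
Follower FOC: 302 - 3q_M - 6q_D = 0, so q_D(q_M) = (302 - 3q_M)/6.
Meridian substitutes q_D(q_M) into its own profit: π_M = q_M(436 - 3q_M - (302 - 3q_M)/2) - 127q_M = (285 - (3/2)q_M)q_M - 127q_M.
Maximising: ∂π_M/∂q_M = 158 - 3q_M = 0, giving q_M = 158/3.
Then q_D = (302 - 3·(158/3))/6 = 24.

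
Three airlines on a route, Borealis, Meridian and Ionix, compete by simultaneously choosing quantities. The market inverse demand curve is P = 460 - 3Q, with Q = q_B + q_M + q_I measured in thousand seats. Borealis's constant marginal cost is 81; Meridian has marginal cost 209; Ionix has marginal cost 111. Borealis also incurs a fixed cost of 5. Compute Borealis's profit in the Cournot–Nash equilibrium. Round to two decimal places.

6002.69

Borealis's profit: π_B = (460 - 3Q)q_B - (81q_B). Setting ∂π_B/∂q_B = 0: 379 - 6q_B - 3(q_M + q_I) = 0.
Meridian's profit: π_M = (460 - 3Q)q_M - (209q_M). Setting ∂π_M/∂q_M = 0: 251 - 6q_M - 3(q_B + q_I) = 0.
Ionix's first-order condition: 349 - 6q_I - 3(q_B + q_M) = 0.
Adding the 3 first-order conditions: 979 − 12Q = 0, so Q = 979/12.
Back-substituting: q_B = (379 − 979/4)/3 = 179/4, q_M = (251 − 979/4)/3 = 25/12, q_I = (349 − 979/4)/3 = 139/4.
Price P = 460 - 3·(979/12) = 861/4.
Borealis's profit: (861/4 - 81)·(179/4) - 5 = 6002.6875.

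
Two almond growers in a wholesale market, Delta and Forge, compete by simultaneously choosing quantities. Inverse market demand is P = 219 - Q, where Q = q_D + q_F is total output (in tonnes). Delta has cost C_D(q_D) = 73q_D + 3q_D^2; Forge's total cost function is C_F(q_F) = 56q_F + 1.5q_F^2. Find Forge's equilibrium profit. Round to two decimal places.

2204.08

Delta's profit: π_D = (219 - Q)q_D - (73q_D + 3q_D²). Setting ∂π_D/∂q_D = 0: 146 - 8q_D - (q_F) = 0.
Forge's profit: π_F = (219 - Q)q_F - (56q_F + (3/2)q_F²). Setting ∂π_F/∂q_F = 0: 163 - 5q_F - (q_D) = 0.
So q_D = (146 - q_F)/8 and q_F = (163 - q_D)/5.
Solving the pair: q_D = 189/13, q_F = 386/13.
Price P = 219 - 575/13 = 174.7692.
Forge's profit: 174.7692·(386/13) - 56·(386/13) - (3/2)(386/13)² = 2204.0828.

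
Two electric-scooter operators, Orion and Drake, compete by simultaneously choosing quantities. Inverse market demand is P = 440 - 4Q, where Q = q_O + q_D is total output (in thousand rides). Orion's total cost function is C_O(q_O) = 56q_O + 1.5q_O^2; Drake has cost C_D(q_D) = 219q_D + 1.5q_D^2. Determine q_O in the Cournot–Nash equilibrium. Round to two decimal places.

Orion's profit: π_O = (440 - 4Q)q_O - (56q_O + (3/2)q_O²). Setting ∂π_O/∂q_O = 0: 384 - 11q_O - 4(q_D) = 0.
Drake's profit: π_D = (440 - 4Q)q_D - (219q_D + (3/2)q_D²). Setting ∂π_D/∂q_D = 0: 221 - 11q_D - 4(q_O) = 0.
Best responses: q_O = (384 - 4q_D)/11, q_D = (221 - 4q_O)/11.
Solving the pair: q_O = 668/21, q_D = 179/21.

31.81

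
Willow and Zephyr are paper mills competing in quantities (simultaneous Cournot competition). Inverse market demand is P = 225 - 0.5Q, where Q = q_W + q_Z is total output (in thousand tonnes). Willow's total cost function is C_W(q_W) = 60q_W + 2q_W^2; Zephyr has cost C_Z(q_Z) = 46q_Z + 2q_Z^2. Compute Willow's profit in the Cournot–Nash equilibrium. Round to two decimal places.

Willow's profit: π_W = (225 - 0.5Q)q_W - (60q_W + 2q_W²). Setting ∂π_W/∂q_W = 0: 165 - 5q_W - (1/2)(q_Z) = 0.
Zephyr's first-order condition: 179 - 5q_Z - (1/2)(q_W) = 0.
Rearranging gives the reaction functions q_W = (165 - (1/2)q_Z)/5 and q_Z = (179 - (1/2)q_W)/5.
Substituting one into the other gives q_W = 29.7172 and q_Z = 32.8283.
Price P = 225 - (1/2)·(688/11) = 193.7273.
Willow's profit: 193.7273·29.7172 - 60·29.7172 - 2·29.7172² = 2207.7757.

2207.78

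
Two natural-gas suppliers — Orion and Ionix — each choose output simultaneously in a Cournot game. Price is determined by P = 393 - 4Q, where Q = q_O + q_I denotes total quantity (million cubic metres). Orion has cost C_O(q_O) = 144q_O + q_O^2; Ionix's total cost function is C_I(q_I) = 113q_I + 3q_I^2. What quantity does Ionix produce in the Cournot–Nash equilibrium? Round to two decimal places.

14.55

Orion's profit: π_O = (393 - 4Q)q_O - (144q_O + q_O²). Setting ∂π_O/∂q_O = 0: 249 - 10q_O - 4(q_I) = 0.
Ionix's first-order condition: 280 - 14q_I - 4(q_O) = 0.
Rearranging gives the reaction functions q_O = (249 - 4q_I)/10 and q_I = (280 - 4q_O)/14.
Solving the pair: q_O = 1183/62, q_I = 451/31.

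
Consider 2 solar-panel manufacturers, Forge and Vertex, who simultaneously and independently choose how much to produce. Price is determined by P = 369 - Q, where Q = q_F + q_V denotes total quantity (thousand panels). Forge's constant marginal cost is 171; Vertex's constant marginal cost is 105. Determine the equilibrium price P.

Forge's profit: π_F = (369 - Q)q_F - (171q_F). Setting ∂π_F/∂q_F = 0: 198 - 2q_F - (q_V) = 0.
Vertex's first-order condition: 264 - 2q_V - (q_F) = 0.
Rearranging gives the reaction functions q_F = (198 - q_V)/2 and q_V = (264 - q_F)/2.
Solving the pair: q_F = 44, q_V = 110.
Total output Q = 154, so price P = 369 - 154 = 215.

215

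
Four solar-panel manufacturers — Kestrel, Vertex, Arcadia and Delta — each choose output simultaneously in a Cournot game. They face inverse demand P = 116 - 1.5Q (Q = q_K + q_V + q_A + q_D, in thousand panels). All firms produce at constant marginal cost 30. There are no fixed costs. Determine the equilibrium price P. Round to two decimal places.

47.20

Each firm earns π_i = (116 - 1.5Q)q_i - 30q_i.
Setting ∂π_i/∂q_i = 0 with rivals' quantities fixed: 86 - 3q_i - (3/2)·Σ_{j≠i} q_j = 0.
With identical firms every q_j equals q_i, so Σ_{j≠i} q_j = 3q_i and 86 = (15/2)q_i, giving q_i = 172/15.
Total output Q = 688/15, so price P = 116 - (3/2)·(688/15) = 236/5.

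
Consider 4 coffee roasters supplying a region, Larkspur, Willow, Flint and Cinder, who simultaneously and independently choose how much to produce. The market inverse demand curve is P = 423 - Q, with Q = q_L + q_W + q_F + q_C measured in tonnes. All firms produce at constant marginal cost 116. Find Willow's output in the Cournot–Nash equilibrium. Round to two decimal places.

Each firm earns π_i = (423 - Q)q_i - 116q_i.
Setting ∂π_i/∂q_i = 0 with rivals' quantities fixed: 307 - 2q_i - Σ_{j≠i} q_j = 0.
With identical firms every q_j equals q_i, so Σ_{j≠i} q_j = 3q_i and 307 = 5q_i, giving q_i = 307/5.

61.40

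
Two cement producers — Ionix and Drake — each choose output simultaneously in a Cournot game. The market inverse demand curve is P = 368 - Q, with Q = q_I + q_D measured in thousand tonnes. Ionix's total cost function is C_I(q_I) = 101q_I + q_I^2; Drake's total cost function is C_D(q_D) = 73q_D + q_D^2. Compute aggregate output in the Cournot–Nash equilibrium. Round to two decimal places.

Ionix's profit: π_I = (368 - Q)q_I - (101q_I + q_I²). Setting ∂π_I/∂q_I = 0: 267 - 4q_I - (q_D) = 0.
Drake's profit: π_D = (368 - Q)q_D - (73q_D + q_D²). Setting ∂π_D/∂q_D = 0: 295 - 4q_D - (q_I) = 0.
So q_I = (267 - q_D)/4 and q_D = (295 - q_I)/4.
Substituting one into the other gives q_I = 773/15 and q_D = 913/15.
Total output Q = 773/15 + 913/15 = 562/5.

112.40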